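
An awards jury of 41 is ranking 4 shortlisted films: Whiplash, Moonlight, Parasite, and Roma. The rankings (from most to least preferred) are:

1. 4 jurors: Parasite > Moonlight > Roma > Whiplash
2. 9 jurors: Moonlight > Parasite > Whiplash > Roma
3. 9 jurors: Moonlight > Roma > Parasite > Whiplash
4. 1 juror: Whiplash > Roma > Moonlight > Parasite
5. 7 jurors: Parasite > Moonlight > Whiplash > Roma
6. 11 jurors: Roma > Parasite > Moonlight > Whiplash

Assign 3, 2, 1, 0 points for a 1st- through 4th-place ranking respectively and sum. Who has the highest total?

Whiplash: 4·0 + 9·1 + 9·0 + 1·3 + 7·1 + 11·0 = 19
Moonlight: 4·2 + 9·3 + 9·3 + 1·1 + 7·2 + 11·1 = 88
Parasite: 4·3 + 9·2 + 9·1 + 1·0 + 7·3 + 11·2 = 82
Roma: 4·1 + 9·0 + 9·2 + 1·2 + 7·0 + 11·3 = 57
Moonlight has the highest Borda score (88).

Moonlight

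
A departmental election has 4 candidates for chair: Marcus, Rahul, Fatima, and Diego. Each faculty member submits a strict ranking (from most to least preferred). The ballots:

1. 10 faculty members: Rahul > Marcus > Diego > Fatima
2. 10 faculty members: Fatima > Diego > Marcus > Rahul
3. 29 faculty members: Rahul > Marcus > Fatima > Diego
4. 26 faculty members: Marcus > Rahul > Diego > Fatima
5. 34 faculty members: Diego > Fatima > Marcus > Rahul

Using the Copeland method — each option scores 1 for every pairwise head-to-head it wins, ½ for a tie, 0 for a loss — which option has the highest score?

Marcus

Marcus: beats Rahul, Fatima, and Diego → score 3.
Rahul: beats Fatima and Diego; loses to Marcus → score 2.
Fatima: loses to Marcus, Rahul, and Diego → score 0.
Diego: beats Fatima; loses to Marcus and Rahul → score 1.
Marcus has the best pairwise record.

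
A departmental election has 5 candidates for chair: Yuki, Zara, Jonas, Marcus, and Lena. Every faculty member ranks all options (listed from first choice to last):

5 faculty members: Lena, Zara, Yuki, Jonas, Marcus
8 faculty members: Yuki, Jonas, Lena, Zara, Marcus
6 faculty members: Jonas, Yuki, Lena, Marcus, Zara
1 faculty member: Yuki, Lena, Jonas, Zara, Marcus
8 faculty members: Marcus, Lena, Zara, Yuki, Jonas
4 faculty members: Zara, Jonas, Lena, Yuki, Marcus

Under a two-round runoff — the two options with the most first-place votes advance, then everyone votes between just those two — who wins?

Yuki

Round 1 first-place votes: Yuki 9, Zara 4, Jonas 6, Marcus 8, Lena 5.
Yuki and Marcus advance.
Runoff: Yuki is preferred to Marcus by 24 voters; Marcus by 8.
Yuki wins the runoff.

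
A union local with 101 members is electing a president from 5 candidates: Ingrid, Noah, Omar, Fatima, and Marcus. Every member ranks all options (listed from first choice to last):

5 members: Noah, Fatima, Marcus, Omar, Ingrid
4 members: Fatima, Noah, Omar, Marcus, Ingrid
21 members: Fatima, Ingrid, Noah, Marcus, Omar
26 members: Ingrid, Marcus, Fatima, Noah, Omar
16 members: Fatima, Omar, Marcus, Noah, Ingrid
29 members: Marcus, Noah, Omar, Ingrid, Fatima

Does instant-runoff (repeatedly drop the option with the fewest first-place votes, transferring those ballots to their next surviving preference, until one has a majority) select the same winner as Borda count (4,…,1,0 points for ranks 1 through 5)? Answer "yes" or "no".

Instant-runoff — R1 Ingrid 26, Noah 5, Omar 0, Fatima 41, Marcus 29 (Omar out); R2 Ingrid 26, Noah 5, Fatima 41, Marcus 29 (Noah out); R3 Ingrid 26, Fatima 46, Marcus 29 (Ingrid out); R4 Fatima 46, Marcus 55 (Marcus winner). Winner: Marcus.
Borda — scores: Ingrid 196, Noah 203, Omar 119, Fatima 231, Marcus 261. Winner: Marcus.
The two methods agree.

yes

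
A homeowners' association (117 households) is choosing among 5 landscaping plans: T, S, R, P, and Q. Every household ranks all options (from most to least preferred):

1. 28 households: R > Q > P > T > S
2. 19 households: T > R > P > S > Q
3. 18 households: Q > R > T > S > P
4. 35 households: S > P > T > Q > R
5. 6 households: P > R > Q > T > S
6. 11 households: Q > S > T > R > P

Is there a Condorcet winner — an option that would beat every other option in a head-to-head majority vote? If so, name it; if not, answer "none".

none

Checking pairwise contests:
P beats T 69–48.
T beats S 71–46.
T beats R 65–52.
S beats P 64–53.
P beats Q 60–57.
Every option loses at least one head-to-head, so there is no Condorcet winner.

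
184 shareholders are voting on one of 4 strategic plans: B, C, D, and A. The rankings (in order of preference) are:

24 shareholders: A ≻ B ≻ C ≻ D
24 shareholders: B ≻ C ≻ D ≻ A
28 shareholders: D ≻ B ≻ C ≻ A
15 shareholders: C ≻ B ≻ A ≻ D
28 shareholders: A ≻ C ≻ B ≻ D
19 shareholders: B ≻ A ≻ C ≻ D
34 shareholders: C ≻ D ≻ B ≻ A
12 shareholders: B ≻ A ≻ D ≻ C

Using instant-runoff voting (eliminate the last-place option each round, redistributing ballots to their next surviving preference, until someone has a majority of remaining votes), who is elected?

Round 1: B 55, C 49, D 28, A 52. Eliminate D.
Round 2: B 83, C 49, A 52. Eliminate C.
Round 3: B 132, A 52. B has a majority.

B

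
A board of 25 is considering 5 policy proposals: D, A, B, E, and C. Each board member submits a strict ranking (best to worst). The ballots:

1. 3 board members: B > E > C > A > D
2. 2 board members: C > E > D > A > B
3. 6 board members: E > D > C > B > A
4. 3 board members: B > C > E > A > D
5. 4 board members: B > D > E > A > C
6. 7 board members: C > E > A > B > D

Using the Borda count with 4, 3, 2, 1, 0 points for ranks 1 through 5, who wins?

D: 3·0 + 2·2 + 6·3 + 3·0 + 4·3 + 7·0 = 34
A: 3·1 + 2·1 + 6·0 + 3·1 + 4·1 + 7·2 = 26
B: 3·4 + 2·0 + 6·1 + 3·4 + 4·4 + 7·1 = 53
E: 3·3 + 2·3 + 6·4 + 3·2 + 4·2 + 7·3 = 74
C: 3·2 + 2·4 + 6·2 + 3·3 + 4·0 + 7·4 = 63
E has the highest Borda score (74).

E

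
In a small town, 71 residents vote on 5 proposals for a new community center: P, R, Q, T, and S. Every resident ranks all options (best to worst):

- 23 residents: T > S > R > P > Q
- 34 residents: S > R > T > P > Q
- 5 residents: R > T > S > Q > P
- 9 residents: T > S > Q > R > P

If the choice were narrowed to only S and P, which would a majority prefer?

S

Voters preferring S to P: 71; preferring P to S: 0.
S wins the head-to-head.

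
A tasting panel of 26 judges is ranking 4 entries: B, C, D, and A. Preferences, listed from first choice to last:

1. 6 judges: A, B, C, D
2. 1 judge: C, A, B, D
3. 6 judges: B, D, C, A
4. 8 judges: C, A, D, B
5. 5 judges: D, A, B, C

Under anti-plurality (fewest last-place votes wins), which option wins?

C

Last-place votes: B 8, C 5, D 7, A 6.
C is ranked last by the fewest voters, so C wins.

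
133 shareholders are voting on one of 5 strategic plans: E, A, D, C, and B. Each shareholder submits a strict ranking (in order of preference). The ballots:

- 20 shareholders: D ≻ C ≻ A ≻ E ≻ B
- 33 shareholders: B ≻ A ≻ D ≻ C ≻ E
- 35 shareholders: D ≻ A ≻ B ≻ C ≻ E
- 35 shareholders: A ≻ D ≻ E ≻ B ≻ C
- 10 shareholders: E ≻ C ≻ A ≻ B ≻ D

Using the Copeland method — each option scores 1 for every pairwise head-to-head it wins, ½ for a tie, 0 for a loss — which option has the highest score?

E: loses to A, D, C, and B → score 0.
A: beats E, D, C, and B → score 4.
D: beats E, C, and B; loses to A → score 3.
C: beats E; loses to A, D, and B → score 1.
B: beats E and C; loses to A and D → score 2.
A has the best pairwise record.

A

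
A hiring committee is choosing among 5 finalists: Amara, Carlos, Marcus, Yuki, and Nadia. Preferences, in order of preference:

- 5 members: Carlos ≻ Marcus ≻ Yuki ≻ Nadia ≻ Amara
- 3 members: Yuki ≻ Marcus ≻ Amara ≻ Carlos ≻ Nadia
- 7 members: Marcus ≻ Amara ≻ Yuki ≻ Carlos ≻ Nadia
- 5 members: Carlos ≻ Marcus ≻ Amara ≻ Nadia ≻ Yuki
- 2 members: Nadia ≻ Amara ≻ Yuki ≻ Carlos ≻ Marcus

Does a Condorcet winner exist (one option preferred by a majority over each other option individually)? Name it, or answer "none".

none

Checking pairwise contests:
Marcus beats Amara 20–2.
Amara beats Carlos 12–10.
Carlos beats Marcus 12–10.
Amara beats Yuki 14–8.
Amara beats Nadia 15–7.
Every option loses at least one head-to-head, so there is no Condorcet winner.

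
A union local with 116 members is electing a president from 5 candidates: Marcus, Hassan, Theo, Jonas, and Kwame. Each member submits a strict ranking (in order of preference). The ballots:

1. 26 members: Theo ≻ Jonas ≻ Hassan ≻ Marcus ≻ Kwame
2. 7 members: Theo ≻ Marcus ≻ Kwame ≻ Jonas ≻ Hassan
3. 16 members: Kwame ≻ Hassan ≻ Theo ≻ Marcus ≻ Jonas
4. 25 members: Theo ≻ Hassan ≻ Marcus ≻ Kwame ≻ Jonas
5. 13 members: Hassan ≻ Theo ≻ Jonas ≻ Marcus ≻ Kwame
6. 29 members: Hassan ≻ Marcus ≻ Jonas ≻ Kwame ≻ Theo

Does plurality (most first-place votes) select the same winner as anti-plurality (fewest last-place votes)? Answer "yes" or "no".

Plurality — first-place votes: Marcus 0, Hassan 42, Theo 58, Jonas 0, Kwame 16. Winner: Theo.
Anti-plurality — last-place votes: Marcus 0, Hassan 7, Theo 29, Jonas 41, Kwame 39. Winner: Marcus.
The two methods disagree.

no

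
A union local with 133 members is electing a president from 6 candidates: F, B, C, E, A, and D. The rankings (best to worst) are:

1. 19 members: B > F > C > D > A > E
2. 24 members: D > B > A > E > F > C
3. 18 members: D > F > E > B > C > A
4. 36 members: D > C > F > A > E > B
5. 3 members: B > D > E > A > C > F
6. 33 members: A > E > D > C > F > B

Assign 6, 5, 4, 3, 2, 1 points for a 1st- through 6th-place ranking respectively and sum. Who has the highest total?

F: 19·5 + 24·2 + 18·5 + 36·4 + 3·1 + 33·2 = 446
B: 19·6 + 24·5 + 18·3 + 36·1 + 3·6 + 33·1 = 375
C: 19·4 + 24·1 + 18·2 + 36·5 + 3·2 + 33·3 = 421
E: 19·1 + 24·3 + 18·4 + 36·2 + 3·4 + 33·5 = 412
A: 19·2 + 24·4 + 18·1 + 36·3 + 3·3 + 33·6 = 467
D: 19·3 + 24·6 + 18·6 + 36·6 + 3·5 + 33·4 = 672
D has the highest Borda score (672).

D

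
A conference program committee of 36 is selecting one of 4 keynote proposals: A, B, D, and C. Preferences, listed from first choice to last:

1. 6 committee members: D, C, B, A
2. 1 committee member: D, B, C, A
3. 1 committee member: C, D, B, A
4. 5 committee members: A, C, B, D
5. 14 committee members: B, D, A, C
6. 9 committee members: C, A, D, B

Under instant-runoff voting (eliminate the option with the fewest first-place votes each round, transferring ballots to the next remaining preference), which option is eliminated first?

A

Round 1: A 5, B 14, D 7, C 10. Eliminate A.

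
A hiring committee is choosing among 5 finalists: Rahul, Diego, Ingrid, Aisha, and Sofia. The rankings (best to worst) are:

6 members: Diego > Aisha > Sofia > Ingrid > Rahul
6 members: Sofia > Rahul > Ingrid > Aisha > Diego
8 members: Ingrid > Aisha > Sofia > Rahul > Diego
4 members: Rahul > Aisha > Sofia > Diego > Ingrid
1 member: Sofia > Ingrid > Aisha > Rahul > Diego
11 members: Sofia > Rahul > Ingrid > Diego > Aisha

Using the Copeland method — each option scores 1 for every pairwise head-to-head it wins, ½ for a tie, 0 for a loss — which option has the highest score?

Rahul: beats Diego, Ingrid, and Aisha; loses to Sofia → score 3.
Diego: loses to Rahul, Ingrid, Aisha, and Sofia → score 0.
Ingrid: beats Diego and Aisha; loses to Rahul and Sofia → score 2.
Aisha: beats Diego; ties Sofia; loses to Rahul and Ingrid → score 1.5.
Sofia: beats Rahul, Diego, and Ingrid; ties Aisha → score 3.5.
Sofia has the best pairwise record.

Sofia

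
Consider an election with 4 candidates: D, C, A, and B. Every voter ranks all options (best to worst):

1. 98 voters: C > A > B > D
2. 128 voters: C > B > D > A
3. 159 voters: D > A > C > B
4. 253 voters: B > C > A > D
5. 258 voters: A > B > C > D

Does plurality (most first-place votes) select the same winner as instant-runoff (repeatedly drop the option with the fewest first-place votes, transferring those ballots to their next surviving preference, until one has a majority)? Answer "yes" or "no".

yes

Plurality — first-place votes: D 159, C 226, A 258, B 253. Winner: A.
Instant-runoff — R1 D 159, C 226, A 258, B 253 (D out); R2 C 226, A 417, B 253 (C out); R3 A 515, B 381 (A winner). Winner: A.
The two methods agree.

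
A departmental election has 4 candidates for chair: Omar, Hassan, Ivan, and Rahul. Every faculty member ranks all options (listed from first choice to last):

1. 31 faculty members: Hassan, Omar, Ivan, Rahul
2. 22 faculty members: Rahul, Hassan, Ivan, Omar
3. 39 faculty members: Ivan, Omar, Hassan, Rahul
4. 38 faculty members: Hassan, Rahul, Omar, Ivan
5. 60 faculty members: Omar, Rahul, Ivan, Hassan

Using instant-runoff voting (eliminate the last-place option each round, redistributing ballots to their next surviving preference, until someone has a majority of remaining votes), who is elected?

Round 1: Omar 60, Hassan 69, Ivan 39, Rahul 22. Eliminate Rahul.
Round 2: Omar 60, Hassan 91, Ivan 39. Eliminate Ivan.
Round 3: Omar 99, Hassan 91. Omar has a majority.

Omar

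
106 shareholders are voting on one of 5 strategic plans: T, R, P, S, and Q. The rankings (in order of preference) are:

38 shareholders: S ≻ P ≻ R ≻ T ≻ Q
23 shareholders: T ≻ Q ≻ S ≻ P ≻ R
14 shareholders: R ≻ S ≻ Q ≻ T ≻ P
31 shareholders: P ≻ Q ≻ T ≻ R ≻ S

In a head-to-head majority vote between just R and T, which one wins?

Voters preferring R to T: 52; preferring T to R: 54.
T wins the head-to-head.

T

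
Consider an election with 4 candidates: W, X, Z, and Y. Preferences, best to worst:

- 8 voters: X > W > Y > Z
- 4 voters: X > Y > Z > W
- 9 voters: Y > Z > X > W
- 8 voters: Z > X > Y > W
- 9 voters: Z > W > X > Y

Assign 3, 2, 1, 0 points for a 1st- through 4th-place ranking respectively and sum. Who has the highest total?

W: 8·2 + 4·0 + 9·0 + 8·0 + 9·2 = 34
X: 8·3 + 4·3 + 9·1 + 8·2 + 9·1 = 70
Z: 8·0 + 4·1 + 9·2 + 8·3 + 9·3 = 73
Y: 8·1 + 4·2 + 9·3 + 8·1 + 9·0 = 51
Z has the highest Borda score (73).

Z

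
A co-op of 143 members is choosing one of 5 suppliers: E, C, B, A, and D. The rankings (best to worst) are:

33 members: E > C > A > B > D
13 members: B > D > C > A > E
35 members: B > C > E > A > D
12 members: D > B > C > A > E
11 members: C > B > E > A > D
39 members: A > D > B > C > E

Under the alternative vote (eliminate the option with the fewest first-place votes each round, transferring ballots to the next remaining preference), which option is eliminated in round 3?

Round 1: E 33, C 11, B 48, A 39, D 12. Eliminate C.
Round 2: E 33, B 59, A 39, D 12. Eliminate D.
Round 3: E 33, B 71, A 39. Eliminate E.

E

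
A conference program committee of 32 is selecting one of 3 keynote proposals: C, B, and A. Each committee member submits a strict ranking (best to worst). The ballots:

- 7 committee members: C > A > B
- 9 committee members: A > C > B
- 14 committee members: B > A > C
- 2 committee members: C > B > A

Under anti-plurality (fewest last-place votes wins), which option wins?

Last-place votes: C 14, B 16, A 2.
A is ranked last by the fewest voters, so A wins.

A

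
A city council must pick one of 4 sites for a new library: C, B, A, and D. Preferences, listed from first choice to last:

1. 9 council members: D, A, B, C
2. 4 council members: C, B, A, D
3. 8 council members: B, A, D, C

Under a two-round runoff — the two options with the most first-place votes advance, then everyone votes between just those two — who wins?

Round 1 first-place votes: C 4, B 8, A 0, D 9.
D and B advance.
Runoff: D is preferred to B by 9 voters; B by 12.
B wins the runoff.

B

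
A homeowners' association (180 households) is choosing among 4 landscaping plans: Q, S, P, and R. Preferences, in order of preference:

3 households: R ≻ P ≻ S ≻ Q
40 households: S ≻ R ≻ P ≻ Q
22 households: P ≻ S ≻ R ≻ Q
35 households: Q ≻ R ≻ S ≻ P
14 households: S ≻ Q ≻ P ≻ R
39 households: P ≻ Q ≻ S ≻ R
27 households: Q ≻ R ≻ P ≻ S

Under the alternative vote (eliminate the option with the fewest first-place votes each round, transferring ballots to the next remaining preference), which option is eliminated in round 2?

S

Round 1: Q 62, S 54, P 61, R 3. Eliminate R.
Round 2: Q 62, S 54, P 64. Eliminate S.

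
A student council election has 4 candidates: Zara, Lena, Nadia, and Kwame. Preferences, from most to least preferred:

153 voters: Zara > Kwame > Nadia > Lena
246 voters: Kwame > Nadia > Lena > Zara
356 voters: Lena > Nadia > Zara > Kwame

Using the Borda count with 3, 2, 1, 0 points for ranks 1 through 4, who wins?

Zara: 153·3 + 246·0 + 356·1 = 815
Lena: 153·0 + 246·1 + 356·3 = 1314
Nadia: 153·1 + 246·2 + 356·2 = 1357
Kwame: 153·2 + 246·3 + 356·0 = 1044
Nadia has the highest Borda score (1357).

Nadia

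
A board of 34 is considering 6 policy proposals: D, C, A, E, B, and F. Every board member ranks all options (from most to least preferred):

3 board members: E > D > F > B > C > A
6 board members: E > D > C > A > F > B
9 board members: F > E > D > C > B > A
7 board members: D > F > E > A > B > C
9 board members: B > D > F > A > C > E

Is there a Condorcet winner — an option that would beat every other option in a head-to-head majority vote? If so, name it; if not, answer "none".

Checking pairwise contests:
E beats D 18–16.
D beats C 34–0.
D beats A 34–0.
F beats E 25–9.
D beats B 25–9.
D beats F 25–9.
Every option loses at least one head-to-head, so there is no Condorcet winner.

none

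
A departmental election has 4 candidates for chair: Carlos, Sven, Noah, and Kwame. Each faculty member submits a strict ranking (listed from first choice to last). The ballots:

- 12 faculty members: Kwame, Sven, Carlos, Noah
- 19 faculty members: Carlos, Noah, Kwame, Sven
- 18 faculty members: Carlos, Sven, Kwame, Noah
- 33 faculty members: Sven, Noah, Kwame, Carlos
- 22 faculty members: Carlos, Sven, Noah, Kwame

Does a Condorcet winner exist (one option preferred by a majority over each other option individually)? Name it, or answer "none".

Carlos vs Sven: 59–45 for Carlos.
Carlos vs Noah: 71–33 for Carlos.
Carlos vs Kwame: 59–45 for Carlos.
Carlos beats every other option head-to-head.

Carlos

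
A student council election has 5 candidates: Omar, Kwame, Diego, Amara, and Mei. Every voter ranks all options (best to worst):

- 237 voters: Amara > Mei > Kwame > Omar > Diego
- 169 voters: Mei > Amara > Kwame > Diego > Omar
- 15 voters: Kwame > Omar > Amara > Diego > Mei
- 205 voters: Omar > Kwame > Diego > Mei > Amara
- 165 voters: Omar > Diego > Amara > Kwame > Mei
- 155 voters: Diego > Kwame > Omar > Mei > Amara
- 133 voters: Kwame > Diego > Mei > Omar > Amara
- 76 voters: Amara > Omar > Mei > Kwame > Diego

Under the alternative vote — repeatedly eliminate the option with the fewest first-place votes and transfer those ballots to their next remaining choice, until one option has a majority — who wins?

Omar

Round 1: Omar 370, Kwame 148, Diego 155, Amara 313, Mei 169. Eliminate Kwame.
Round 2: Omar 385, Diego 288, Amara 313, Mei 169. Eliminate Mei.
Round 3: Omar 385, Diego 288, Amara 482. Eliminate Diego.
Round 4: Omar 673, Amara 482. Omar has a majority.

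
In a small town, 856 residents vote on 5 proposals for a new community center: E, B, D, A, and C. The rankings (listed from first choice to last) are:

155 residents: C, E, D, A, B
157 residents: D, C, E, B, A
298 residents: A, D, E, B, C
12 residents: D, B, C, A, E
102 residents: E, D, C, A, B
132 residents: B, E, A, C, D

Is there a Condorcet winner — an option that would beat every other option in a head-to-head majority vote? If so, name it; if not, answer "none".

none

Checking pairwise contests:
D beats E 467–389.
E beats B 712–144.
A beats D 430–426.
E beats A 546–310.
E beats C 532–324.
Every option loses at least one head-to-head, so there is no Condorcet winner.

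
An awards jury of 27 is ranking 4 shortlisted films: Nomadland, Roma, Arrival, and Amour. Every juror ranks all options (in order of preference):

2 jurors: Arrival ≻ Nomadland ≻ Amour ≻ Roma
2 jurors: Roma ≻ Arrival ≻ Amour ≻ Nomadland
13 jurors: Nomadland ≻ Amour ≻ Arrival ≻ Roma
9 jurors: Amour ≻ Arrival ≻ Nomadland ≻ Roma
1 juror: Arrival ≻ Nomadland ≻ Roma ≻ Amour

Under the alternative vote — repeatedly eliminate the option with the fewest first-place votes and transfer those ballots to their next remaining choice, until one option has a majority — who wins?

Round 1: Nomadland 13, Roma 2, Arrival 3, Amour 9. Eliminate Roma.
Round 2: Nomadland 13, Arrival 5, Amour 9. Eliminate Arrival.
Round 3: Nomadland 16, Amour 11. Nomadland has a majority.

Nomadland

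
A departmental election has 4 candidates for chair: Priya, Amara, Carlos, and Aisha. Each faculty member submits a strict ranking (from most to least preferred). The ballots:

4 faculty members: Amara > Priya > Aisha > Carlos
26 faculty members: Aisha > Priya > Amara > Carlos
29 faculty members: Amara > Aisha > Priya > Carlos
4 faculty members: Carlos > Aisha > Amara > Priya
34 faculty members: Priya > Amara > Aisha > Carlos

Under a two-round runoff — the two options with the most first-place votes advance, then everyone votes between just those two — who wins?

Priya

Round 1 first-place votes: Priya 34, Amara 33, Carlos 4, Aisha 26.
Priya and Amara advance.
Runoff: Priya is preferred to Amara by 60 voters; Amara by 37.
Priya wins the runoff.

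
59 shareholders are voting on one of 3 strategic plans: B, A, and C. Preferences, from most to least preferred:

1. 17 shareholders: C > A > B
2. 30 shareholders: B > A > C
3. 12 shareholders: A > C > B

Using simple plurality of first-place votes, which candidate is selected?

B

First-place votes: B 30, A 12, C 17.
B has the most first-place votes.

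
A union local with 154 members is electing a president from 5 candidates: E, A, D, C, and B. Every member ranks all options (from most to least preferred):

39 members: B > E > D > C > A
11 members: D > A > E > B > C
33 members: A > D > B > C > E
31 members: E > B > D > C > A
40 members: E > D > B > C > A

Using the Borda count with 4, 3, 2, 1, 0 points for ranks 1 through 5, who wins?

E: 39·3 + 11·2 + 33·0 + 31·4 + 40·4 = 423
A: 39·0 + 11·3 + 33·4 + 31·0 + 40·0 = 165
D: 39·2 + 11·4 + 33·3 + 31·2 + 40·3 = 403
C: 39·1 + 11·0 + 33·1 + 31·1 + 40·1 = 143
B: 39·4 + 11·1 + 33·2 + 31·3 + 40·2 = 406
E has the highest Borda score (423).

E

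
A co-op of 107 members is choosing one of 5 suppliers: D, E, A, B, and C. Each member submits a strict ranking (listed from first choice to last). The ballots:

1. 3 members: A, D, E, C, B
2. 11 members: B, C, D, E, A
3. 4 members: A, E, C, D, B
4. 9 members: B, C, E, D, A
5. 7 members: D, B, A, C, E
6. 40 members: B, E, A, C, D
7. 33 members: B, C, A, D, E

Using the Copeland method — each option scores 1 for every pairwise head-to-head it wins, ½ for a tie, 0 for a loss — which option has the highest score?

B

D: beats E; loses to A, B, and C → score 1.
E: beats A; loses to D, B, and C → score 1.
A: beats D and C; loses to E and B → score 2.
B: beats D, E, A, and C → score 4.
C: beats D and E; loses to A and B → score 2.
B has the best pairwise record.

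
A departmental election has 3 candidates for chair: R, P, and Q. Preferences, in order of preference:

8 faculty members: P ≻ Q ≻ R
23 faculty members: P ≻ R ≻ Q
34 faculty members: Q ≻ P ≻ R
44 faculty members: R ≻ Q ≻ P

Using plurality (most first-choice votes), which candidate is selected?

R

First-place votes: R 44, P 31, Q 34.
R has the most first-place votes.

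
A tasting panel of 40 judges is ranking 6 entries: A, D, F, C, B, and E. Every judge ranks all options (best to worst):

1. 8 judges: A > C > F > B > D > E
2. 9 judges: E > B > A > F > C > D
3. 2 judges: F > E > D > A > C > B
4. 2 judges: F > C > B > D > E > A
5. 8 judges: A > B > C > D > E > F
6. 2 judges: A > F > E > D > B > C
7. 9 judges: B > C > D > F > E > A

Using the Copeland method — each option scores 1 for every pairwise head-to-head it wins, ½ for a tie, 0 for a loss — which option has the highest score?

A: beats D, F, and C; ties B; loses to E → score 3.5.
D: beats E; loses to A, F, C, and B → score 1.
F: beats D and E; loses to A, C, and B → score 2.
C: beats D, F, and E; loses to A and B → score 3.
B: beats D, F, C, and E; ties A → score 4.5.
E: beats A; loses to D, F, C, and B → score 1.
B has the best pairwise record.

B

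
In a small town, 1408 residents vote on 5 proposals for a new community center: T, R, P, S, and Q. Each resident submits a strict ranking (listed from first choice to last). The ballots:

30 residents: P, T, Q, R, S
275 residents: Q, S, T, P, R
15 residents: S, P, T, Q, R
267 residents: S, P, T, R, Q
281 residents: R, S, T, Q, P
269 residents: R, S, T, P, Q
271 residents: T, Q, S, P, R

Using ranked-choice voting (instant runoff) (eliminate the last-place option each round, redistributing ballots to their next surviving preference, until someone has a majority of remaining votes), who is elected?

S

Round 1: T 271, R 550, P 30, S 282, Q 275. Eliminate P.
Round 2: T 301, R 550, S 282, Q 275. Eliminate Q.
Round 3: T 301, R 550, S 557. Eliminate T.
Round 4: R 580, S 828. S has a majority.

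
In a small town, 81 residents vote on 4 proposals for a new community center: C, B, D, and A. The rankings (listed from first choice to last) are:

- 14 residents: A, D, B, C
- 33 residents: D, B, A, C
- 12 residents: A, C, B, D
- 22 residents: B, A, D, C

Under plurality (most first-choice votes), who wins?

D

First-place votes: C 0, B 22, D 33, A 26.
D has the most first-place votes.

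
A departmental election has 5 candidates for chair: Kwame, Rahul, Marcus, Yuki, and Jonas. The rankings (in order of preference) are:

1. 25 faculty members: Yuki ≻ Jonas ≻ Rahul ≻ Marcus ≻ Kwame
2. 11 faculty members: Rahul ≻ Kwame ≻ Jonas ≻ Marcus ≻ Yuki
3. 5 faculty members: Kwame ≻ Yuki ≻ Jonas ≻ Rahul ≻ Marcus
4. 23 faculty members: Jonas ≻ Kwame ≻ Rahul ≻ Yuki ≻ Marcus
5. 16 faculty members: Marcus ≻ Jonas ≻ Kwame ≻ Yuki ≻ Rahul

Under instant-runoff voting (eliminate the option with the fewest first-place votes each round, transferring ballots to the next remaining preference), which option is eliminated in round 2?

Rahul

Round 1: Kwame 5, Rahul 11, Marcus 16, Yuki 25, Jonas 23. Eliminate Kwame.
Round 2: Rahul 11, Marcus 16, Yuki 30, Jonas 23. Eliminate Rahul.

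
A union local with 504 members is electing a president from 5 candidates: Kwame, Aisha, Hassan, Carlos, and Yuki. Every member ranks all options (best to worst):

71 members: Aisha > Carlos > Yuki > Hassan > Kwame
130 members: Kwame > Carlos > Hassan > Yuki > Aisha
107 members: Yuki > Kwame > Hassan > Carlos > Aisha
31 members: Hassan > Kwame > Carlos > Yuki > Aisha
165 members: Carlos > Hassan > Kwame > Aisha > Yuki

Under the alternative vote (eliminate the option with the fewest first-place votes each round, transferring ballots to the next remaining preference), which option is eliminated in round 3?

Yuki

Round 1: Kwame 130, Aisha 71, Hassan 31, Carlos 165, Yuki 107. Eliminate Hassan.
Round 2: Kwame 161, Aisha 71, Carlos 165, Yuki 107. Eliminate Aisha.
Round 3: Kwame 161, Carlos 236, Yuki 107. Eliminate Yuki.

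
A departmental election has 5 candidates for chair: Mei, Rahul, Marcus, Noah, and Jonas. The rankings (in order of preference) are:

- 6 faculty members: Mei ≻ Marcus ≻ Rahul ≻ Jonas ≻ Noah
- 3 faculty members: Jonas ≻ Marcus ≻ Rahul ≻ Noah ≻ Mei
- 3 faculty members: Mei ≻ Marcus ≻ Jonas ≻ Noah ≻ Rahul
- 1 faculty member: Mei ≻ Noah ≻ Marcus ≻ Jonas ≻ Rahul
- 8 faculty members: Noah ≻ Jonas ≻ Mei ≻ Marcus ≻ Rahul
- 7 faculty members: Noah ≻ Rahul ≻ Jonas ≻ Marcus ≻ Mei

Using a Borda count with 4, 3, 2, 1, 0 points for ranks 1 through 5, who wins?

Mei: 6·4 + 3·0 + 3·4 + 1·4 + 8·2 + 7·0 = 56
Rahul: 6·2 + 3·2 + 3·0 + 1·0 + 8·0 + 7·3 = 39
Marcus: 6·3 + 3·3 + 3·3 + 1·2 + 8·1 + 7·1 = 53
Noah: 6·0 + 3·1 + 3·1 + 1·3 + 8·4 + 7·4 = 69
Jonas: 6·1 + 3·4 + 3·2 + 1·1 + 8·3 + 7·2 = 63
Noah has the highest Borda score (69).

Noah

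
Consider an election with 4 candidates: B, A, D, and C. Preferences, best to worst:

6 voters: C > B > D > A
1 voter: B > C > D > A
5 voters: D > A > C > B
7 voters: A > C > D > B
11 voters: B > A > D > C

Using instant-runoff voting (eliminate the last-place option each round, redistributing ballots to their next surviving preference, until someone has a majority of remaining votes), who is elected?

Round 1: B 12, A 7, D 5, C 6. Eliminate D.
Round 2: B 12, A 12, C 6. Eliminate C.
Round 3: B 18, A 12. B has a majority.

B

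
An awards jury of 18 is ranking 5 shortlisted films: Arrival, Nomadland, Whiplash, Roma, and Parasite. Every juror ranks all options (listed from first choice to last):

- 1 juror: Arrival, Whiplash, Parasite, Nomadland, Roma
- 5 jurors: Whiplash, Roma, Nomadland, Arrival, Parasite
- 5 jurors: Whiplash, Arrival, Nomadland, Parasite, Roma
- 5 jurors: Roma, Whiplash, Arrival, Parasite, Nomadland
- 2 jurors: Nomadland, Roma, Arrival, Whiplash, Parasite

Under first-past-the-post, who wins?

Whiplash

First-place votes: Arrival 1, Nomadland 2, Whiplash 10, Roma 5, Parasite 0.
Whiplash has the most first-place votes.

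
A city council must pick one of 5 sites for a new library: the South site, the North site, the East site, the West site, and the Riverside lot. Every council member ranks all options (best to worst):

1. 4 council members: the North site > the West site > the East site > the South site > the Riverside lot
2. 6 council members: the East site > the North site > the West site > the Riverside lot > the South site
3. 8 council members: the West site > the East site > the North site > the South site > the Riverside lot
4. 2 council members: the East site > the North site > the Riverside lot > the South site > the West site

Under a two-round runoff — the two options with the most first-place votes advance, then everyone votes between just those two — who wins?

Round 1 first-place votes: the South site 0, the North site 4, the East site 8, the West site 8, the Riverside lot 0.
the West site and the East site advance.
Runoff: the West site is preferred to the East site by 12 voters; the East site by 8.
the West site wins the runoff.

the West site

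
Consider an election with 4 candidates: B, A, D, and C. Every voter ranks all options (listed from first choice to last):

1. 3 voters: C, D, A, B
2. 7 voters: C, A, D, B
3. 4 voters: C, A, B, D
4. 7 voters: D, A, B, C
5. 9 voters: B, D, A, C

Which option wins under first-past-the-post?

First-place votes: B 9, A 0, D 7, C 14.
C has the most first-place votes.

C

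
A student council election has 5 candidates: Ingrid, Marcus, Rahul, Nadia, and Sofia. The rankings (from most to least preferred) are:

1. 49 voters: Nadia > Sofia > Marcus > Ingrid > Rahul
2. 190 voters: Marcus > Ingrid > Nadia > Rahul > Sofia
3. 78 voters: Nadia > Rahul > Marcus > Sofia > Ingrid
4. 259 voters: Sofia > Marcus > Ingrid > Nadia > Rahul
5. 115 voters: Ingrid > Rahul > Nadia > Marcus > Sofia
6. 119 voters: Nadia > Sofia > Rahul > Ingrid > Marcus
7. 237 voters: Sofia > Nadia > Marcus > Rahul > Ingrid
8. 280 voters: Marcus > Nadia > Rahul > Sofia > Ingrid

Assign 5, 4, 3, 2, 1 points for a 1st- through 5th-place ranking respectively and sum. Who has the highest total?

Marcus

Ingrid: 49·2 + 190·4 + 78·1 + 259·3 + 115·5 + 119·2 + 237·1 + 280·1 = 3043
Marcus: 49·3 + 190·5 + 78·3 + 259·4 + 115·2 + 119·1 + 237·3 + 280·5 = 4827
Rahul: 49·1 + 190·2 + 78·4 + 259·1 + 115·4 + 119·3 + 237·2 + 280·3 = 3131
Nadia: 49·5 + 190·3 + 78·5 + 259·2 + 115·3 + 119·5 + 237·4 + 280·4 = 4731
Sofia: 49·4 + 190·1 + 78·2 + 259·5 + 115·1 + 119·4 + 237·5 + 280·2 = 4173
Marcus has the highest Borda score (4827).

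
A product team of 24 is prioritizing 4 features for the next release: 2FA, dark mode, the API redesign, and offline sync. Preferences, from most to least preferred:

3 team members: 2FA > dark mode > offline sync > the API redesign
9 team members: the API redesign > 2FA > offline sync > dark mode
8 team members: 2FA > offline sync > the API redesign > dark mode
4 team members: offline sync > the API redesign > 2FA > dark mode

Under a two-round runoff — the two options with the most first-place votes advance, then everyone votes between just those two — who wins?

the API redesign

Round 1 first-place votes: 2FA 11, dark mode 0, the API redesign 9, offline sync 4.
2FA and the API redesign advance.
Runoff: 2FA is preferred to the API redesign by 11 voters; the API redesign by 13.
the API redesign wins the runoff.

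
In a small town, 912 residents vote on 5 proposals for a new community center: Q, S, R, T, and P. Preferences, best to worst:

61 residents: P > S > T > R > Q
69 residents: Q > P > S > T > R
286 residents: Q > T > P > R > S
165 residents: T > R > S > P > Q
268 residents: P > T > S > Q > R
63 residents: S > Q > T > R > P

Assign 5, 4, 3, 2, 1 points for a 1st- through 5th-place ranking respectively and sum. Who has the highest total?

Q: 61·1 + 69·5 + 286·5 + 165·1 + 268·2 + 63·4 = 2789
S: 61·4 + 69·3 + 286·1 + 165·3 + 268·3 + 63·5 = 2351
R: 61·2 + 69·1 + 286·2 + 165·4 + 268·1 + 63·2 = 1817
T: 61·3 + 69·2 + 286·4 + 165·5 + 268·4 + 63·3 = 3551
P: 61·5 + 69·4 + 286·3 + 165·2 + 268·5 + 63·1 = 3172
T has the highest Borda score (3551).

T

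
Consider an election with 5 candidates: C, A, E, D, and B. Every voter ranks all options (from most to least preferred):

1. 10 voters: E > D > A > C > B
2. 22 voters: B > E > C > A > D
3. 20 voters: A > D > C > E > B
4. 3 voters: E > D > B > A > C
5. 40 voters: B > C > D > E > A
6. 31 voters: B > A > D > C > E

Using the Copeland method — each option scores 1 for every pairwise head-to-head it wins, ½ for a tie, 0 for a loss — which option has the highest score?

C: beats E; loses to A, D, and B → score 1.
A: beats C and D; loses to E and B → score 2.
E: beats A; loses to C, D, and B → score 1.
D: beats C and E; loses to A and B → score 2.
B: beats C, A, E, and D → score 4.
B has the best pairwise record.

B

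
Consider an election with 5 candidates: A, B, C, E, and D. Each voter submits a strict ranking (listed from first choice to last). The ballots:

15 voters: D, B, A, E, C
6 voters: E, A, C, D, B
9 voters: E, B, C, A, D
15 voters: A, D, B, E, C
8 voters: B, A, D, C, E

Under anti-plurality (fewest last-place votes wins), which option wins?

A

Last-place votes: A 0, B 6, C 30, E 8, D 9.
A is ranked last by the fewest voters, so A wins.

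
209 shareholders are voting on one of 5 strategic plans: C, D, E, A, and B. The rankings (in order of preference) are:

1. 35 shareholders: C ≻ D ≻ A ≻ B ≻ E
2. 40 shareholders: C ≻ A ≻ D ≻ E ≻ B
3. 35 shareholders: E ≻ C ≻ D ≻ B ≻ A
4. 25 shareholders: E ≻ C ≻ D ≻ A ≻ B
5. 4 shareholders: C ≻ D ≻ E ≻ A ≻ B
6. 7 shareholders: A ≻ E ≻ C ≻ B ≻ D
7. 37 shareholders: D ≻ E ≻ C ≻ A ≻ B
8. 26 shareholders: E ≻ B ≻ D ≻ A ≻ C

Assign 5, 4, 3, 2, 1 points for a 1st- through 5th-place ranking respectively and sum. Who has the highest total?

C

C: 35·5 + 40·5 + 35·4 + 25·4 + 4·5 + 7·3 + 37·3 + 26·1 = 793
D: 35·4 + 40·3 + 35·3 + 25·3 + 4·4 + 7·1 + 37·5 + 26·3 = 726
E: 35·1 + 40·2 + 35·5 + 25·5 + 4·3 + 7·4 + 37·4 + 26·5 = 733
A: 35·3 + 40·4 + 35·1 + 25·2 + 4·2 + 7·5 + 37·2 + 26·2 = 519
B: 35·2 + 40·1 + 35·2 + 25·1 + 4·1 + 7·2 + 37·1 + 26·4 = 364
C has the highest Borda score (793).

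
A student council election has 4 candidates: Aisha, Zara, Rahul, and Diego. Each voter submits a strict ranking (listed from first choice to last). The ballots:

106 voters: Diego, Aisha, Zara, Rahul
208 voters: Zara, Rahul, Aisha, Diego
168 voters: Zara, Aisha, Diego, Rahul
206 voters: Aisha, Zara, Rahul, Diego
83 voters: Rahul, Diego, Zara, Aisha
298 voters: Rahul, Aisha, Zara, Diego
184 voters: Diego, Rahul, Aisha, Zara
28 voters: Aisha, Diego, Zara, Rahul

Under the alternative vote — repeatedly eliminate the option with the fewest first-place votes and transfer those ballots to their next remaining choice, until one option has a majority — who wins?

Zara

Round 1: Aisha 234, Zara 376, Rahul 381, Diego 290. Eliminate Aisha.
Round 2: Zara 582, Rahul 381, Diego 318. Eliminate Diego.
Round 3: Zara 716, Rahul 565. Zara has a majority.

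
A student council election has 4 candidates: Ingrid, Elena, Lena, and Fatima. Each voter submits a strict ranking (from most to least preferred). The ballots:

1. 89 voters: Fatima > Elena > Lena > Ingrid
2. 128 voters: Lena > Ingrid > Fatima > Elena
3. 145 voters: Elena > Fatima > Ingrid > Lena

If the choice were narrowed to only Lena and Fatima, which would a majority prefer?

Fatima

Voters preferring Lena to Fatima: 128; preferring Fatima to Lena: 234.
Fatima wins the head-to-head.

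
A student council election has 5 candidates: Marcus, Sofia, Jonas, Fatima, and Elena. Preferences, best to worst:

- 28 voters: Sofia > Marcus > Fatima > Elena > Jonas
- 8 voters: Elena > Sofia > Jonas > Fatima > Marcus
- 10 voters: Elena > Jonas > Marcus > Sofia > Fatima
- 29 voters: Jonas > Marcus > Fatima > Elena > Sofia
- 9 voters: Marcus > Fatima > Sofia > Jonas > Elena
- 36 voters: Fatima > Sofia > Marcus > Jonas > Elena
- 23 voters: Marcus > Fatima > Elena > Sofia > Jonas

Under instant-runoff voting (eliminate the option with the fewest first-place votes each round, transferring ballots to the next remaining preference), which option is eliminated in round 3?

Sofia

Round 1: Marcus 32, Sofia 28, Jonas 29, Fatima 36, Elena 18. Eliminate Elena.
Round 2: Marcus 32, Sofia 36, Jonas 39, Fatima 36. Eliminate Marcus.
Round 3: Sofia 36, Jonas 39, Fatima 68. Eliminate Sofia.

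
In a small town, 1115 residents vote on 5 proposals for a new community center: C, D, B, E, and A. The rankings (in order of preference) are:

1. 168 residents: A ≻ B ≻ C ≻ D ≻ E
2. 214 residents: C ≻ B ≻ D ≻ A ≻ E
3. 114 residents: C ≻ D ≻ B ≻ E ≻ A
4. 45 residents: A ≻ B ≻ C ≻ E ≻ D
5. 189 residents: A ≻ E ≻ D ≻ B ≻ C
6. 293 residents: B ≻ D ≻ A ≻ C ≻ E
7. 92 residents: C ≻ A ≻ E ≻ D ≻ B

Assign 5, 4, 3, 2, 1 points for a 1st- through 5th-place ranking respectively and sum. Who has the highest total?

C: 168·3 + 214·5 + 114·5 + 45·3 + 189·1 + 293·2 + 92·5 = 3514
D: 168·2 + 214·3 + 114·4 + 45·1 + 189·3 + 293·4 + 92·2 = 3402
B: 168·4 + 214·4 + 114·3 + 45·4 + 189·2 + 293·5 + 92·1 = 3985
E: 168·1 + 214·1 + 114·2 + 45·2 + 189·4 + 293·1 + 92·3 = 2025
A: 168·5 + 214·2 + 114·1 + 45·5 + 189·5 + 293·3 + 92·4 = 3799
B has the highest Borda score (3985).

B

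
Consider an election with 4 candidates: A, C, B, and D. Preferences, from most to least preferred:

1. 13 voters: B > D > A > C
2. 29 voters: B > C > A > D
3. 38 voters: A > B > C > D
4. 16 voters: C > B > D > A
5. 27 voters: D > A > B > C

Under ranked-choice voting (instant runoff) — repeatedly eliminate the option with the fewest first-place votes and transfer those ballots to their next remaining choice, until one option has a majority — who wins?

Round 1: A 38, C 16, B 42, D 27. Eliminate C.
Round 2: A 38, B 58, D 27. Eliminate D.
Round 3: A 65, B 58. A has a majority.

A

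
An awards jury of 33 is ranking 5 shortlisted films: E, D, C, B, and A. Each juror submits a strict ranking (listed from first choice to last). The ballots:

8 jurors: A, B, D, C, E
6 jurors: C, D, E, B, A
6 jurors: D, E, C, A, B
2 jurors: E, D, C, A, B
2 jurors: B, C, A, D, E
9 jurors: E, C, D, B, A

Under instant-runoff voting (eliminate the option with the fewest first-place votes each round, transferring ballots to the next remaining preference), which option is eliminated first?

B

Round 1: E 11, D 6, C 6, B 2, A 8. Eliminate B.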